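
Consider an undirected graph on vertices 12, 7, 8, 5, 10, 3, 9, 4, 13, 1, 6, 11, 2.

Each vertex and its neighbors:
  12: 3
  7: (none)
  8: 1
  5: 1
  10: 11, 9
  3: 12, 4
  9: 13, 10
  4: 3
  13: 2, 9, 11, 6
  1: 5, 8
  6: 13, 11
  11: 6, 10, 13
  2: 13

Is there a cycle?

Yes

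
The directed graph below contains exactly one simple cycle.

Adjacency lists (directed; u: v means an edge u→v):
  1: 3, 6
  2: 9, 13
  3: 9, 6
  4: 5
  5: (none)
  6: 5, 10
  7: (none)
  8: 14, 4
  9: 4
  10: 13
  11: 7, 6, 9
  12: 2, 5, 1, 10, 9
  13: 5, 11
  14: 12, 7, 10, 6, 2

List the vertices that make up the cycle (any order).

DFS with gray/black marking from 10:
10 gray
  13 gray
    5 gray
    5 black
    11 gray
      7 gray
      7 black
      6 gray
        6→5: 5 black — skip
        6→10: 10 is gray → back edge
Back edge closes the cycle 10 → 13 → 11 → 6 → 10; its vertices are {6, 10, 11, 13}.

6, 10, 11, 13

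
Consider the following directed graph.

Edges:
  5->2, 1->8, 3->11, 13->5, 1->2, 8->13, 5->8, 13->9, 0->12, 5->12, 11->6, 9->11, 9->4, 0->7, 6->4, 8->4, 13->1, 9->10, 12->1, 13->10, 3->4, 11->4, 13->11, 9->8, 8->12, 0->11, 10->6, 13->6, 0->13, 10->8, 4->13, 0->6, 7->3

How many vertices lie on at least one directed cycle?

10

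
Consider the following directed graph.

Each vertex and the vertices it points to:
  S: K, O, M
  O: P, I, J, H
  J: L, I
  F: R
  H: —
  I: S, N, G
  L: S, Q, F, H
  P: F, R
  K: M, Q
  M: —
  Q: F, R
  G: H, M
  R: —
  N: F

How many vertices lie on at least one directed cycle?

5

A vertex is on a directed cycle iff it belongs to a strongly connected component of size ≥ 2 (or has a self-loop).
The vertices on cycles are {I, J, L, O, S} — 5 in total.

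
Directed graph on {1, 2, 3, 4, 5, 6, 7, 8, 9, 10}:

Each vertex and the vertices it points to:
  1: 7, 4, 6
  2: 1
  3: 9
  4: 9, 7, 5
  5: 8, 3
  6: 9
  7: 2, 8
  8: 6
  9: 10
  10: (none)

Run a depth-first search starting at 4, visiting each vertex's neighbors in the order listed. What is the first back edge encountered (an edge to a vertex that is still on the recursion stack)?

DFS from 4 (visiting each vertex's neighbors in the order listed); mark gray on enter, black on exit:
4 gray
  9 gray
    10 gray
    10 black
  9 black
  7 gray
    2 gray
      1 gray
        1→7: 7 is gray → back edge
First back edge: 1 → 7.

1→7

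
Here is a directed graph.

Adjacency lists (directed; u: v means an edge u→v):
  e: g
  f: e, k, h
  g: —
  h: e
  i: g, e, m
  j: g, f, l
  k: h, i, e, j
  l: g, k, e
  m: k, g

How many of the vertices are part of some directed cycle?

A vertex is on a directed cycle iff it belongs to a strongly connected component of size ≥ 2 (or has a self-loop).
The vertices on cycles are {f, i, j, k, l, m} — 6 in total.

6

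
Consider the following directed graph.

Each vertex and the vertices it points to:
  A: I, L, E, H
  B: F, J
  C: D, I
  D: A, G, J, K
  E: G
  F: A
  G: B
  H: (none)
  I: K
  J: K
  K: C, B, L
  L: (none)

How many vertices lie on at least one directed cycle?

10

A vertex is on a directed cycle iff it belongs to a strongly connected component of size ≥ 2 (or has a self-loop).
The vertices on cycles are {A, B, C, D, E, F, G, I, J, K} — 10 in total.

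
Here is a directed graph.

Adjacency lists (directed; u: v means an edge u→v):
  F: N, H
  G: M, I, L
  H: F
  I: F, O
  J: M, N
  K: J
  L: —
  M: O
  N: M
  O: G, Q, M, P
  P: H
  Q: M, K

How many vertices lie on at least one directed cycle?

A vertex is on a directed cycle iff it belongs to a strongly connected component of size ≥ 2 (or has a self-loop).
The vertices on cycles are {F, G, H, I, J, K, M, N, O, P, Q} — 11 in total.

11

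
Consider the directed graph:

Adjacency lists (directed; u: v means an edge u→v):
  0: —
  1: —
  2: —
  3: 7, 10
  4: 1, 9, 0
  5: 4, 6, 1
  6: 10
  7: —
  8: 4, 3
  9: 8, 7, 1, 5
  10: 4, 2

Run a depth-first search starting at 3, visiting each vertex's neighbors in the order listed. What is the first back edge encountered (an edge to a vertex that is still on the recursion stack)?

8->4

DFS from 3 (visiting each vertex's neighbors in the order listed); mark gray on enter, black on exit:
3 gray
  7 gray
  7 black
  10 gray
    4 gray
      1 gray
      1 black
      9 gray
        8 gray
          8→4: 4 is gray → back edge
First back edge: 8 → 4.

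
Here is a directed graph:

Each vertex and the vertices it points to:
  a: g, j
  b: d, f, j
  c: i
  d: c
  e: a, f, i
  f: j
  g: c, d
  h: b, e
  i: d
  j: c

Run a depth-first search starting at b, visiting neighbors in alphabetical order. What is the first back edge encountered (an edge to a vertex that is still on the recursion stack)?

DFS from b (visiting neighbors in alphabetical order); mark gray on enter, black on exit:
b gray
  d gray
    c gray
      i gray
        i→d: d is gray → back edge
First back edge: i → d.

i->d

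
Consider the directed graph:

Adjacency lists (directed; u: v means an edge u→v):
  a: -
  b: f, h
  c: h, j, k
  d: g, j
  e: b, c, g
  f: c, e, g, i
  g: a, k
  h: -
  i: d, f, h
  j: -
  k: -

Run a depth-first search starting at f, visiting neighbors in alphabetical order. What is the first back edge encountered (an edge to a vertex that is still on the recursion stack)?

DFS from f (visiting neighbors in alphabetical order); mark gray on enter, black on exit:
f gray
  c gray
    h gray
    h black
    j gray
    j black
    k gray
    k black
  c black
  e gray
    b gray
      b→f: f is gray → back edge
First back edge: b → f.

b→f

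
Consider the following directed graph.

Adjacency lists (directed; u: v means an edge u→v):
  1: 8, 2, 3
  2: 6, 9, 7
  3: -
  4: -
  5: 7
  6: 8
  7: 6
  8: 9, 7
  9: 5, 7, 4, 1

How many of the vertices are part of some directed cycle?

A vertex is on a directed cycle iff it belongs to a strongly connected component of size ≥ 2 (or has a self-loop).
The vertices on cycles are {1, 2, 5, 6, 7, 8, 9} — 7 in total.

7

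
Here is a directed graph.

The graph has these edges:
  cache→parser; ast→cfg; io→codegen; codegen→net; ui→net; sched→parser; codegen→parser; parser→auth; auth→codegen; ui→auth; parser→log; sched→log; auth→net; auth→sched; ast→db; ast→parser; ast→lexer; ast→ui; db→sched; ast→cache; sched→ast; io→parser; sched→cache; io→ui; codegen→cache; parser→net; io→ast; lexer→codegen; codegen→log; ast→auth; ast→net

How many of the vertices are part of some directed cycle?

A vertex is on a directed cycle iff it belongs to a strongly connected component of size ≥ 2 (or has a self-loop).
The vertices on cycles are {db, ui, ast, auth, cache, lexer, sched, parser, codegen} — 9 in total.

9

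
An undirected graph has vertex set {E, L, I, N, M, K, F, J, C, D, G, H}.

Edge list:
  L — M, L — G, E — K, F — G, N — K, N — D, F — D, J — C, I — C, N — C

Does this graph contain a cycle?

No

DFS, tracking each vertex's parent; an edge to a visited non-parent vertex closes a cycle.
Start from L:
visit L (parent –)
  visit G (parent L)
    visit F (parent G)
      visit D (parent F)
        visit N (parent D)
          visit K (parent N)
            visit E (parent K)
              E–K: parent, skip
            K–N: parent, skip
          visit C (parent N)
            visit I (parent C)
              I–C: parent, skip
            C–N: parent, skip
            visit J (parent C)
              J–C: parent, skip
          N–D: parent, skip
        D–F: parent, skip
      F–G: parent, skip
    G–L: parent, skip
  visit M (parent L)
    M–L: parent, skip
visit H (parent –)
No non-parent visited neighbor found — the graph is a forest.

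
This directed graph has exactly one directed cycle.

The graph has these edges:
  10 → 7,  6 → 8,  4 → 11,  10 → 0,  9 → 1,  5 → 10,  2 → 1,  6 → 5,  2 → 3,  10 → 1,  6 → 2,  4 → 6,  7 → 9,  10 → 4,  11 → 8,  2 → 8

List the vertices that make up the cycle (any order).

DFS with gray/black marking from 10:
10 gray
  7 gray
    9 gray
      1 gray
      1 black
    9 black
  7 black
  0 gray
  0 black
  10→1: 1 black — skip
  4 gray
    11 gray
      8 gray
      8 black
    11 black
    6 gray
      2 gray
        2→8: 8 black — skip
        3 gray
        3 black
        2→1: 1 black — skip
      2 black
      6→8: 8 black — skip
      5 gray
        5→10: 10 is gray → back edge
Back edge closes the cycle 10 → 4 → 6 → 5 → 10; its vertices are {4, 5, 6, 10}.

4, 5, 6, 10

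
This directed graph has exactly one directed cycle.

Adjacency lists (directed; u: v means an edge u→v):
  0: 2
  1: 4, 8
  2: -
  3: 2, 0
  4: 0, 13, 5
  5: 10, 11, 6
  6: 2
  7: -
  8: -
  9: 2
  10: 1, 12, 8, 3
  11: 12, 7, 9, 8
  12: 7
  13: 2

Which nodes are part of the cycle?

DFS with gray/black marking from 5:
5 gray
  10 gray
    1 gray
      4 gray
        0 gray
          2 gray
          2 black
        0 black
        13 gray
          13→2: 2 black — skip
        13 black
        4→5: 5 is gray → back edge
Back edge closes the cycle 5 → 10 → 1 → 4 → 5; its vertices are {1, 4, 5, 10}.

1, 4, 5, 10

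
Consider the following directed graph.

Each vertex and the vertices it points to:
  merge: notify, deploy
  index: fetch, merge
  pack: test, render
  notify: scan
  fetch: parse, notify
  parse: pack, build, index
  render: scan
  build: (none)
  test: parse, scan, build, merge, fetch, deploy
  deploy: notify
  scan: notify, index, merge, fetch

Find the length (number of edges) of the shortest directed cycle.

2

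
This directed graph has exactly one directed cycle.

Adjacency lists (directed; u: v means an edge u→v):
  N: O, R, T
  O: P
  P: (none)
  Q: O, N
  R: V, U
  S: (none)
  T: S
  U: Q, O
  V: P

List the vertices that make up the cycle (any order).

DFS with gray/black marking from Q:
Q gray
  O gray
    P gray
    P black
  O black
  N gray
    N→O: O black — skip
    R gray
      V gray
        V→P: P black — skip
      V black
      U gray
        U→Q: Q is gray → back edge
Back edge closes the cycle Q → N → R → U → Q; its vertices are {N, Q, R, U}.

N, Q, R, U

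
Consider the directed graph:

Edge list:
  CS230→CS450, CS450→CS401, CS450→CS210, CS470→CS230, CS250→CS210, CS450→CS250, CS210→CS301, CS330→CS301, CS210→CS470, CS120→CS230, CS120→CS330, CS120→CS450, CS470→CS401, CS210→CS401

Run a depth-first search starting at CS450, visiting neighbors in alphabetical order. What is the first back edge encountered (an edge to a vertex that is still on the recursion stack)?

DFS from CS450 (visiting neighbors in alphabetical order); mark gray on enter, black on exit:
CS450 gray
  CS210 gray
    CS301 gray
    CS301 black
    CS401 gray
    CS401 black
    CS470 gray
      CS230 gray
        CS230→CS450: CS450 is gray → back edge
First back edge: CS230 → CS450.

CS230→CS450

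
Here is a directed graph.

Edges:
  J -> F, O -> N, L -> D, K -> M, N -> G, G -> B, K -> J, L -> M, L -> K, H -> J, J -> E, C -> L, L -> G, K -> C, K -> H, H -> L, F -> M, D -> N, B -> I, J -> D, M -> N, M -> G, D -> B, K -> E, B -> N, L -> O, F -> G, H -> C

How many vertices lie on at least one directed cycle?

7

A vertex is on a directed cycle iff it belongs to a strongly connected component of size ≥ 2 (or has a self-loop).
The vertices on cycles are {B, C, G, H, K, L, N} — 7 in total.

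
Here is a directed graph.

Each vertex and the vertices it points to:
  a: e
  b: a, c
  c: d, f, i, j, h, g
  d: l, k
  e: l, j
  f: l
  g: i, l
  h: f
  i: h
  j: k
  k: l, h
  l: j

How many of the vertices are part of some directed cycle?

A vertex is on a directed cycle iff it belongs to a strongly connected component of size ≥ 2 (or has a self-loop).
The vertices on cycles are {f, h, j, k, l} — 5 in total.

5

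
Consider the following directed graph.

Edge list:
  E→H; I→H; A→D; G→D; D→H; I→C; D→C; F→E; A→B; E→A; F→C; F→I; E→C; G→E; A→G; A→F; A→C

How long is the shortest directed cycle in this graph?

3

For each vertex v, BFS finds the shortest path from v back to v.
The shortest such closed walk is G → E → A → G, length 3.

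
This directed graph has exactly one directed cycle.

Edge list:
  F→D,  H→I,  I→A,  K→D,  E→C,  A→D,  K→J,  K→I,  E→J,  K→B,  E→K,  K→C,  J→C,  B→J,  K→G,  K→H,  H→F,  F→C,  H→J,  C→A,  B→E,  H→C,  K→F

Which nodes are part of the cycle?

B, E, K

DFS with gray/black marking from B:
B gray
  J gray
    C gray
      A gray
        D gray
        D black
      A black
    C black
  J black
  E gray
    E→C: C black — skip
    K gray
      K→B: B is gray → back edge
Back edge closes the cycle B → E → K → B; its vertices are {B, E, K}.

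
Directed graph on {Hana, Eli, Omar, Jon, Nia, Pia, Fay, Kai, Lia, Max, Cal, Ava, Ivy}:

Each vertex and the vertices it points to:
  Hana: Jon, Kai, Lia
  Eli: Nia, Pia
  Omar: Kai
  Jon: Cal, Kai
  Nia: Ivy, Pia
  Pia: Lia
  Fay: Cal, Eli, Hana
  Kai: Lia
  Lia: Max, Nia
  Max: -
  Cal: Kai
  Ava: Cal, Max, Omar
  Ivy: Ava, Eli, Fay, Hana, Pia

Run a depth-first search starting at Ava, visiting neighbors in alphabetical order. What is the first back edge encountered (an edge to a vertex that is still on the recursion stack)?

Ivy->Ava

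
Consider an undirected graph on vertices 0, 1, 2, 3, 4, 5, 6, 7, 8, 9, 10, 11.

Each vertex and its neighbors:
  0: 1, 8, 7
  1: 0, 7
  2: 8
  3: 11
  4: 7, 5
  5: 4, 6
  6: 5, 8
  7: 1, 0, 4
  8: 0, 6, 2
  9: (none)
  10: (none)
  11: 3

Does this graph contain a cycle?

Yes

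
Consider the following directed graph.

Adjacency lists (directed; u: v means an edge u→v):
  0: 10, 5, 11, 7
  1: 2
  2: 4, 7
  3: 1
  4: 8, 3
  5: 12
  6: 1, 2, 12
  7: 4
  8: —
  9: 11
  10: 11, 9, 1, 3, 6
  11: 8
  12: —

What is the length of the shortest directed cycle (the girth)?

For each vertex v, BFS finds the shortest path from v back to v.
The shortest such closed walk is 3 → 1 → 2 → 4 → 3, length 4.

4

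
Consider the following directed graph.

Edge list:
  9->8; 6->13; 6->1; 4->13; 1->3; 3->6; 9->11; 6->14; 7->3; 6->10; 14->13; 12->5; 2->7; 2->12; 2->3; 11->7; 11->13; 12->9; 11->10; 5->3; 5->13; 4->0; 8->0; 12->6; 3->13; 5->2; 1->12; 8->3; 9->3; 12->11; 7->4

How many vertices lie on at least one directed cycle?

A vertex is on a directed cycle iff it belongs to a strongly connected component of size ≥ 2 (or has a self-loop).
The vertices on cycles are {1, 2, 3, 5, 6, 7, 8, 9, 11, 12} — 10 in total.

10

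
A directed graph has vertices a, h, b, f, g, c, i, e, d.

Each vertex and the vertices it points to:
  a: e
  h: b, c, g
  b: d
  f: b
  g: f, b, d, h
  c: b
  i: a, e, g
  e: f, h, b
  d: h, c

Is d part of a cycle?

Yes

d is on a cycle iff d can reach itself via ≥1 edge.
d → h → b → d — yes.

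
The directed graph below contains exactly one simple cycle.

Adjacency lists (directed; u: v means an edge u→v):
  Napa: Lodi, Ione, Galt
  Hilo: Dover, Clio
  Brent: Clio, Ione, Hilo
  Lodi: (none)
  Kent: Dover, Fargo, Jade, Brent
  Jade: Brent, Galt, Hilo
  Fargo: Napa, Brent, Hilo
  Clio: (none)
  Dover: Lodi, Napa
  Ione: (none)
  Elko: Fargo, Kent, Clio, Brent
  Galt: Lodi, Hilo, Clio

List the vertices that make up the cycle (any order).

Galt, Hilo, Napa, Dover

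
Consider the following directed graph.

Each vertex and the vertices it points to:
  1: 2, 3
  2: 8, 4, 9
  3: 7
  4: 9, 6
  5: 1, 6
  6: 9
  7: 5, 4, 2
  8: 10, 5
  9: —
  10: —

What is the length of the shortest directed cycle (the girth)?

4

For each vertex v, BFS finds the shortest path from v back to v.
The shortest such closed walk is 8 → 5 → 1 → 2 → 8, length 4.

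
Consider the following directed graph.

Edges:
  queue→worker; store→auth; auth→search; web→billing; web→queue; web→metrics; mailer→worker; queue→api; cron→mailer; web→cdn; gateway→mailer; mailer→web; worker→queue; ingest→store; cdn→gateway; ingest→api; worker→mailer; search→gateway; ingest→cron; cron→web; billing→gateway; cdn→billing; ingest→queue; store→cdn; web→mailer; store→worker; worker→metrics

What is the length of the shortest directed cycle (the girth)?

2

For each vertex v, BFS finds the shortest path from v back to v.
The shortest such closed walk is worker → mailer → worker, length 2.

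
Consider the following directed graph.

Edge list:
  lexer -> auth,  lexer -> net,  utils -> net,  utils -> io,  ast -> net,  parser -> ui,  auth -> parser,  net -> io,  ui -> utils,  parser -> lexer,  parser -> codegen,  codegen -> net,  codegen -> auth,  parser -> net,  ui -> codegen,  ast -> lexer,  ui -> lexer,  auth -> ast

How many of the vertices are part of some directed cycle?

6

A vertex is on a directed cycle iff it belongs to a strongly connected component of size ≥ 2 (or has a self-loop).
The vertices on cycles are {ui, ast, auth, lexer, parser, codegen} — 6 in total.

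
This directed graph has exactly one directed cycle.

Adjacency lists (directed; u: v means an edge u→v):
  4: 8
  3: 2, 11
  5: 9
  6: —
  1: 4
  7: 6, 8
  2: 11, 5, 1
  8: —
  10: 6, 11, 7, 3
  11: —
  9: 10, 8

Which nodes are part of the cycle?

DFS with gray/black marking from 10:
10 gray
  6 gray
  6 black
  11 gray
  11 black
  7 gray
    7→6: 6 black — skip
    8 gray
    8 black
  7 black
  3 gray
    2 gray
      2→11: 11 black — skip
      5 gray
        9 gray
          9→10: 10 is gray → back edge
Back edge closes the cycle 10 → 3 → 2 → 5 → 9 → 10; its vertices are {2, 3, 5, 9, 10}.

2, 3, 5, 9, 10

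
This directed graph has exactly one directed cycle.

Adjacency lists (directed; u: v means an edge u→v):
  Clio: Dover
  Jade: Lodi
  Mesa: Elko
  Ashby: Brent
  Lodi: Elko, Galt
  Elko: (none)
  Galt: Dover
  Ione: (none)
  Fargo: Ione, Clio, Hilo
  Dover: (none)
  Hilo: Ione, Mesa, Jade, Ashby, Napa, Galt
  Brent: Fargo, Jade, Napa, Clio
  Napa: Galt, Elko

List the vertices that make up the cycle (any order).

Hilo, Ashby, Brent, Fargo

DFS with gray/black marking from Brent:
Brent gray
  Fargo gray
    Ione gray
    Ione black
    Clio gray
      Dover gray
      Dover black
    Clio black
    Hilo gray
      Hilo→Ione: Ione black — skip
      Mesa gray
        Elko gray
        Elko black
      Mesa black
      Jade gray
        Lodi gray
          Lodi→Elko: Elko black — skip
          Galt gray
            Galt→Dover: Dover black — skip
          Galt black
        Lodi black
      Jade black
      Ashby gray
        Ashby→Brent: Brent is gray → back edge
Back edge closes the cycle Brent → Fargo → Hilo → Ashby → Brent; its vertices are {Hilo, Ashby, Brent, Fargo}.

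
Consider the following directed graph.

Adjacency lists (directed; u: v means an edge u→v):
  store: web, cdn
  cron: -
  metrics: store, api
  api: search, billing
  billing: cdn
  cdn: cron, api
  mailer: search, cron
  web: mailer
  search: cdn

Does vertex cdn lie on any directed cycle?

cdn is on a cycle iff cdn can reach itself via ≥1 edge.
cdn → api → search → cdn — yes.

Yes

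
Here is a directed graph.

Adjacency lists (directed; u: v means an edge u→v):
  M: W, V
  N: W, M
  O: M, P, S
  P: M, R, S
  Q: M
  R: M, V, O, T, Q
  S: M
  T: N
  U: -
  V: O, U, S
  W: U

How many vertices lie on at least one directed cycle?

9

A vertex is on a directed cycle iff it belongs to a strongly connected component of size ≥ 2 (or has a self-loop).
The vertices on cycles are {M, N, O, P, Q, R, S, T, V} — 9 in total.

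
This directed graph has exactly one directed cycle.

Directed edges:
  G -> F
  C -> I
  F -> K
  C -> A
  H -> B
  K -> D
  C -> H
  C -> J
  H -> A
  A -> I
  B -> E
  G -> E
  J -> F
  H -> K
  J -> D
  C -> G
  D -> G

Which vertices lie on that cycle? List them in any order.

D, F, G, K

DFS with gray/black marking from G:
G gray
  E gray
  E black
  F gray
    K gray
      D gray
        D→G: G is gray → back edge
Back edge closes the cycle G → F → K → D → G; its vertices are {D, F, G, K}.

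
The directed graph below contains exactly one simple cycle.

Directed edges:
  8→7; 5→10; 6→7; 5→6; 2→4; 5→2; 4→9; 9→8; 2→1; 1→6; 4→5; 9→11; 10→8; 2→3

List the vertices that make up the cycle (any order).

DFS with gray/black marking from 5:
5 gray
  2 gray
    4 gray
      9 gray
        8 gray
          7 gray
          7 black
        8 black
        11 gray
        11 black
      9 black
      4→5: 5 is gray → back edge
Back edge closes the cycle 5 → 2 → 4 → 5; its vertices are {2, 4, 5}.

2, 4, 5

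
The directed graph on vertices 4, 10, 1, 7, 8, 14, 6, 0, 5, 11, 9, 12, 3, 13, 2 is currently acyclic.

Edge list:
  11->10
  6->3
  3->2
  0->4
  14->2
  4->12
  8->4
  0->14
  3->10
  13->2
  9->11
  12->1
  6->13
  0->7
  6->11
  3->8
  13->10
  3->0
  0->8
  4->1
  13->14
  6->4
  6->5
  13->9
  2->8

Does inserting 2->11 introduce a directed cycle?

Adding 2→11 creates a cycle iff 11 can already reach 2.
Explore from 11: no path reaches 2. The graph stays acyclic.

No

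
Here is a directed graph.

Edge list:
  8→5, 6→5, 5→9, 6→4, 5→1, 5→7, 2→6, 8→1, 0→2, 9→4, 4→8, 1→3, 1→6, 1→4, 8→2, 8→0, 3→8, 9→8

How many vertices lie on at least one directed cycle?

9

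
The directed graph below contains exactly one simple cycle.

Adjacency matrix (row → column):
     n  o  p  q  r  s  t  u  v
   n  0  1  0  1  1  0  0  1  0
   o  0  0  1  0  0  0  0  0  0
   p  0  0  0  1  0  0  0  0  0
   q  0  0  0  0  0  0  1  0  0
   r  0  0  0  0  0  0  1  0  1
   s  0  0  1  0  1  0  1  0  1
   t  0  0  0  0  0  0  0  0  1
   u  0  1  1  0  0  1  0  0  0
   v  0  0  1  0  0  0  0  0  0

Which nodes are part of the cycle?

DFS with gray/black marking from q:
q gray
  t gray
    v gray
      p gray
        p→q: q is gray → back edge
Back edge closes the cycle q → t → v → p → q; its vertices are {p, q, t, v}.

p, q, t, v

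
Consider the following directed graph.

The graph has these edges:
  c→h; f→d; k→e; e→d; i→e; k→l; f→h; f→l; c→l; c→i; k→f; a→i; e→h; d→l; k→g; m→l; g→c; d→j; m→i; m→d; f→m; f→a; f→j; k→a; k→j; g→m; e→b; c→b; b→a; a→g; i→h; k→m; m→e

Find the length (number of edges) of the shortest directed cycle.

4

For each vertex v, BFS finds the shortest path from v back to v.
The shortest such closed walk is g → c → b → a → g, length 4.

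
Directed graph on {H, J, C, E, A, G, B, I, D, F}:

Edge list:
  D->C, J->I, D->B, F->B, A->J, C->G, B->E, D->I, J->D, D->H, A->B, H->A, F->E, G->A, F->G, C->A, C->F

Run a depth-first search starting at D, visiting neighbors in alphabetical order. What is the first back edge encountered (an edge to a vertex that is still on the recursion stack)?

DFS from D (visiting neighbors in alphabetical order); mark gray on enter, black on exit:
D gray
  B gray
    E gray
    E black
  B black
  C gray
    A gray
      A→B: B black — skip
      J gray
        J→D: D is gray → back edge
First back edge: J → D.

J->D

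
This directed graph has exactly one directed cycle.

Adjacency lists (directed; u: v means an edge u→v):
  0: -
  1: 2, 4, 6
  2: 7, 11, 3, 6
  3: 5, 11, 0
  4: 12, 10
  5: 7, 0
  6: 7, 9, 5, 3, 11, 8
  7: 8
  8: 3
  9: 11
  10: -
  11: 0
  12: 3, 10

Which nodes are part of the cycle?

3, 5, 7, 8

DFS with gray/black marking from 5:
5 gray
  7 gray
    8 gray
      3 gray
        3→5: 5 is gray → back edge
Back edge closes the cycle 5 → 7 → 8 → 3 → 5; its vertices are {3, 5, 7, 8}.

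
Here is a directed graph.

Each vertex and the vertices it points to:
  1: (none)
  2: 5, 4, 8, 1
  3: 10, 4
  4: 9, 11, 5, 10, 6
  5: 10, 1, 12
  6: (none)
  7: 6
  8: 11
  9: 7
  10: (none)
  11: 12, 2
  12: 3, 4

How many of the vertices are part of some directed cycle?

7

A vertex is on a directed cycle iff it belongs to a strongly connected component of size ≥ 2 (or has a self-loop).
The vertices on cycles are {2, 3, 4, 5, 8, 11, 12} — 7 in total.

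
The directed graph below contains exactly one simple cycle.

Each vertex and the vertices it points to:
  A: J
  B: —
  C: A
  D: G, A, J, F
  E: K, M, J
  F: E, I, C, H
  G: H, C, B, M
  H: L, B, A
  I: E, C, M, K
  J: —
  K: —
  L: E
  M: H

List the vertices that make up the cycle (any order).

E, H, L, M

DFS with gray/black marking from H:
H gray
  L gray
    E gray
      K gray
      K black
      M gray
        M→H: H is gray → back edge
Back edge closes the cycle H → L → E → M → H; its vertices are {E, H, L, M}.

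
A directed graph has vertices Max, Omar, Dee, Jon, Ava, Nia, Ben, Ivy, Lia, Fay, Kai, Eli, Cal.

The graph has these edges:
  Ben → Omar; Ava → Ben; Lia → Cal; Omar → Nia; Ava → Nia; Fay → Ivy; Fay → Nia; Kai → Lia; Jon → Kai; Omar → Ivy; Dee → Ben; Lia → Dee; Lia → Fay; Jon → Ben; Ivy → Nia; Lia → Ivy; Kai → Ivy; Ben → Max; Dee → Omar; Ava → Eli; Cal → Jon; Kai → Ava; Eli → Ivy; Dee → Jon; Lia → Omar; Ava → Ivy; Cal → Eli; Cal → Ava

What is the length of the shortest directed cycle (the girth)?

For each vertex v, BFS finds the shortest path from v back to v.
The shortest such closed walk is Cal → Jon → Kai → Lia → Cal, length 4.

4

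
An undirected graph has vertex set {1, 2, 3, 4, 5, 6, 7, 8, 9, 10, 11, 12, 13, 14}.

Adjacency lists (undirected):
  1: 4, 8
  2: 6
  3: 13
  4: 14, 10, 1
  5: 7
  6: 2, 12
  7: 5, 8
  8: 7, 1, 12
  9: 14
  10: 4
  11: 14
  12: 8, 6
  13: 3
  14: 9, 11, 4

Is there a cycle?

No

DFS, tracking each vertex's parent; an edge to a visited non-parent vertex closes a cycle.
Start from 10:
visit 10 (parent –)
  visit 4 (parent 10)
    visit 14 (parent 4)
      visit 9 (parent 14)
        9–14: parent, skip
      visit 11 (parent 14)
        11–14: parent, skip
      14–4: parent, skip
    4–10: parent, skip
    visit 1 (parent 4)
      1–4: parent, skip
      visit 8 (parent 1)
        visit 7 (parent 8)
          visit 5 (parent 7)
            5–7: parent, skip
          7–8: parent, skip
        8–1: parent, skip
        visit 12 (parent 8)
          12–8: parent, skip
          visit 6 (parent 12)
            visit 2 (parent 6)
              2–6: parent, skip
            6–12: parent, skip
visit 3 (parent –)
  visit 13 (parent 3)
    13–3: parent, skip
No non-parent visited neighbor found — the graph is a forest.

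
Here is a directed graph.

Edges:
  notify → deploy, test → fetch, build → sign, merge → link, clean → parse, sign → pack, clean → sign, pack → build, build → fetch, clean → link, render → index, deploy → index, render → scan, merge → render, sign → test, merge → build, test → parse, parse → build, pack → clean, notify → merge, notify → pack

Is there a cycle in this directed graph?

Yes

DFS with white/gray/black marking, starting from merge:
merge gray
  link gray
  link black
  render gray
    index gray
    index black
    scan gray
    scan black
  render black
  build gray
    fetch gray
    fetch black
    sign gray
      test gray
        parse gray
          parse→build: build is gray → back edge
Back edge found, so a cycle exists: build → sign → test → parse → build.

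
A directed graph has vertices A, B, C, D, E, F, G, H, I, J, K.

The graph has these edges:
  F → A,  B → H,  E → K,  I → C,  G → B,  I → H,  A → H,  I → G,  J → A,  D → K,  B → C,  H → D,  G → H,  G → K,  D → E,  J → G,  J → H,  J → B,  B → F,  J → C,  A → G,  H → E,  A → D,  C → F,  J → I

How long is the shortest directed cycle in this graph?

4

For each vertex v, BFS finds the shortest path from v back to v.
The shortest such closed walk is A → G → B → F → A, length 4.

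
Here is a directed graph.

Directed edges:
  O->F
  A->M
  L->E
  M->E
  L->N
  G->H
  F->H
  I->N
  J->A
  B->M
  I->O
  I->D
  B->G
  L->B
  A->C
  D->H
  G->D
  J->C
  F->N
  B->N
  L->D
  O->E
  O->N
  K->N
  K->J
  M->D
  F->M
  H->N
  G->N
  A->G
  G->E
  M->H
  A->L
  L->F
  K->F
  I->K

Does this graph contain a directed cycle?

DFS with white/gray/black marking, starting from L:
L gray
  E gray
  E black
  F gray
    H gray
      N gray
      N black
    H black
    M gray
      M→E: E black — skip
      M→H: H black — skip
      D gray
        D→H: H black — skip
      D black
    M black
    F→N: N black — skip
  F black
  L→N: N black — skip
  B gray
    B→N: N black — skip
    G gray
      G→N: N black — skip
      G→D: D black — skip
      G→E: E black — skip
      G→H: H black — skip
    G black
    B→M: M black — skip
  B black
  L→D: D black — skip
L black
A gray
  A→M: M black — skip
  A→L: L black — skip
  A→G: G black — skip
  C gray
  C black
A black
K gray
  K→N: N black — skip
  J gray
    J→C: C black — skip
    J→A: A black — skip
  J black
  K→F: F black — skip
K black
O gray
  O→F: F black — skip
  O→E: E black — skip
  O→N: N black — skip
O black
I gray
  I→N: N black — skip
  I→D: D black — skip
  I→K: K black — skip
  I→O: O black — skip
I black
Every edge goes to a white or black vertex — no back edge, so the graph is acyclic.

No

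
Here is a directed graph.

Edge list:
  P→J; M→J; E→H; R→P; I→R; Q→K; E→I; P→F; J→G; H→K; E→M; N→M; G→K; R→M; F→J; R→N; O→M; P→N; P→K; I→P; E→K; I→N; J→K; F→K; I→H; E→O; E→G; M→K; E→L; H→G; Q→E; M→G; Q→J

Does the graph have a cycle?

DFS with white/gray/black marking, starting from I:
I gray
  H gray
    G gray
      K gray
      K black
    G black
    H→K: K black — skip
  H black
  N gray
    M gray
      M→K: K black — skip
      M→G: G black — skip
      J gray
        J→G: G black — skip
        J→K: K black — skip
      J black
    M black
  N black
  R gray
    R→N: N black — skip
    R→M: M black — skip
    P gray
      P→J: J black — skip
      F gray
        F→J: J black — skip
        F→K: K black — skip
      F black
      P→K: K black — skip
      P→N: N black — skip
    P black
  R black
  I→P: P black — skip
I black
E gray
  E→I: I black — skip
  L gray
  L black
  E→K: K black — skip
  O gray
    O→M: M black — skip
  O black
  E→G: G black — skip
  E→H: H black — skip
  E→M: M black — skip
E black
Q gray
  Q→J: J black — skip
  Q→K: K black — skip
  Q→E: E black — skip
Q black
Every edge goes to a white or black vertex — no back edge, so the graph is acyclic.

No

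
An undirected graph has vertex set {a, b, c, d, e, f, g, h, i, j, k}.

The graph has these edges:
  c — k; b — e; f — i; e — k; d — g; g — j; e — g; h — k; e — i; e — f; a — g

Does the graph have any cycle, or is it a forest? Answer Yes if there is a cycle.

Yes

DFS, tracking each vertex's parent; an edge to a visited non-parent vertex closes a cycle.
Start from a:
visit a (parent –)
  visit g (parent a)
    visit d (parent g)
      d–g: parent, skip
    g–a: parent, skip
    visit j (parent g)
      j–g: parent, skip
    visit e (parent g)
      visit f (parent e)
        visit i (parent f)
          i–e: e visited and ≠ parent → cycle
Cycle: e – f – i – e.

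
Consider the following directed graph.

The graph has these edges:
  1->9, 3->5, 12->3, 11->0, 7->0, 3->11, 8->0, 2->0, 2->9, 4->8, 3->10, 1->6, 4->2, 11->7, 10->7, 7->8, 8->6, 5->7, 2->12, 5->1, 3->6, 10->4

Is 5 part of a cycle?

5 lies on a cycle iff there is a path from 5 back to itself.
Exploring from 5, it never reaches itself; equivalently, its strongly connected component is a singleton.

No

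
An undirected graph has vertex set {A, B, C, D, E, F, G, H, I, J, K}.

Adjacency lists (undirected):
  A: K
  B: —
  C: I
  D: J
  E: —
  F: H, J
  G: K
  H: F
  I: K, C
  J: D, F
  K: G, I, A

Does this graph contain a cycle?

DFS, tracking each vertex's parent; an edge to a visited non-parent vertex closes a cycle.
Start from J:
visit J (parent –)
  visit D (parent J)
    D–J: parent, skip
  visit F (parent J)
    visit H (parent F)
      H–F: parent, skip
    F–J: parent, skip
visit A (parent –)
  visit K (parent A)
    visit G (parent K)
      G–K: parent, skip
    visit I (parent K)
      I–K: parent, skip
      visit C (parent I)
        C–I: parent, skip
    K–A: parent, skip
visit B (parent –)
visit E (parent –)
No non-parent visited neighbor found — the graph is a forest.

No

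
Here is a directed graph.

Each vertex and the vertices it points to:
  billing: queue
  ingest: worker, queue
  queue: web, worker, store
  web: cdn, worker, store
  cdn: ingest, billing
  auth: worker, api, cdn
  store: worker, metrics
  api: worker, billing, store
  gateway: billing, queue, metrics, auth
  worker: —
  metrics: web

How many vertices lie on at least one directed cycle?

7

A vertex is on a directed cycle iff it belongs to a strongly connected component of size ≥ 2 (or has a self-loop).
The vertices on cycles are {cdn, web, queue, store, ingest, billing, metrics} — 7 in total.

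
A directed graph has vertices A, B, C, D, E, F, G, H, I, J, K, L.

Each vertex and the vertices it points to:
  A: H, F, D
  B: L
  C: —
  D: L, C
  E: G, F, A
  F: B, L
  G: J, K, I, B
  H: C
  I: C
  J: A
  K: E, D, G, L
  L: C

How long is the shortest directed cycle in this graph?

For each vertex v, BFS finds the shortest path from v back to v.
The shortest such closed walk is G → K → G, length 2.

2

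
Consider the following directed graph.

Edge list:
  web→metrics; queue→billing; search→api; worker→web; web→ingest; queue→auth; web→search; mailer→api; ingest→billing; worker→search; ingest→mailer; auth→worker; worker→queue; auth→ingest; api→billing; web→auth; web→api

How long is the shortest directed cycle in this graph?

For each vertex v, BFS finds the shortest path from v back to v.
The shortest such closed walk is web → auth → worker → web, length 3.

3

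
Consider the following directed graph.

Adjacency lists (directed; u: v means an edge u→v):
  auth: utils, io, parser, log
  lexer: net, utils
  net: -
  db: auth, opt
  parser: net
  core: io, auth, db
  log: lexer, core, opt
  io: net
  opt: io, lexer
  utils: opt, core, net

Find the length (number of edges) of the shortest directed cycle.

For each vertex v, BFS finds the shortest path from v back to v.
The shortest such closed walk is auth → log → core → auth, length 3.

3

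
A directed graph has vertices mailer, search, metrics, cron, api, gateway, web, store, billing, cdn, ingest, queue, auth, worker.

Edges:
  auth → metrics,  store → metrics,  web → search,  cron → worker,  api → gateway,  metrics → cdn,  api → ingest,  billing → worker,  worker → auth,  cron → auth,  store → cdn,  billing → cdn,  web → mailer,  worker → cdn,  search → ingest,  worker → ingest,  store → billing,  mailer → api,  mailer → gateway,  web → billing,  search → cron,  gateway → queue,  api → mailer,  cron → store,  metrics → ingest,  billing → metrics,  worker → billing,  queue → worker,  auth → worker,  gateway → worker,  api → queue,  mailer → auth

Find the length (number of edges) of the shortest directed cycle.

For each vertex v, BFS finds the shortest path from v back to v.
The shortest such closed walk is mailer → api → mailer, length 2.

2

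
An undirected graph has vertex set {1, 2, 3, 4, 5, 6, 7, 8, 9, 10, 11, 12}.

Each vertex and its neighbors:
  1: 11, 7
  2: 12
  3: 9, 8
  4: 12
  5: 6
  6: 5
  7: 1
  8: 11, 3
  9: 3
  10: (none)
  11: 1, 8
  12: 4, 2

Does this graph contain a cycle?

No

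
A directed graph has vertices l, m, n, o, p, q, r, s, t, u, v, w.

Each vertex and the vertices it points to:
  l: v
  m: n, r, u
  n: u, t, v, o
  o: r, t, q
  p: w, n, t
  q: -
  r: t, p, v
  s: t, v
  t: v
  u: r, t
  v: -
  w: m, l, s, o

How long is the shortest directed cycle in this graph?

For each vertex v, BFS finds the shortest path from v back to v.
The shortest such closed walk is w → o → r → p → w, length 4.

4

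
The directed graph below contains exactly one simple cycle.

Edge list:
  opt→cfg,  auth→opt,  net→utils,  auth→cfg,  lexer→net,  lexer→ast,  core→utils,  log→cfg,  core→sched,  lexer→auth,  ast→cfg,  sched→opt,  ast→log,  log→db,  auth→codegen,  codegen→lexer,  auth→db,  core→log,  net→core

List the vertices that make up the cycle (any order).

auth, lexer, codegen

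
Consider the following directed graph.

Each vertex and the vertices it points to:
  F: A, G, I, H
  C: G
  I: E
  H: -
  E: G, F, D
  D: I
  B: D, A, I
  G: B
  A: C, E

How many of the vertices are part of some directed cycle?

8

A vertex is on a directed cycle iff it belongs to a strongly connected component of size ≥ 2 (or has a self-loop).
The vertices on cycles are {A, B, C, D, E, F, G, I} — 8 in total.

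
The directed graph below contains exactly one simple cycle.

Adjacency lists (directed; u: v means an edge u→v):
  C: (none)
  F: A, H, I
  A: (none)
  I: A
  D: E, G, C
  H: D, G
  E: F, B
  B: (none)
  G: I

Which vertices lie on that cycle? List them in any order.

DFS with gray/black marking from H:
H gray
  D gray
    E gray
      F gray
        A gray
        A black
        F→H: H is gray → back edge
Back edge closes the cycle H → D → E → F → H; its vertices are {D, E, F, H}.

D, E, F, H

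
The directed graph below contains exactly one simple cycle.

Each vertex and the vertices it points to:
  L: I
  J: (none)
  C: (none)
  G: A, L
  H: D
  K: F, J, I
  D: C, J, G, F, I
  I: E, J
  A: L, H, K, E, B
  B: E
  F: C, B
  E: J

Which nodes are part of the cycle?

DFS with gray/black marking from A:
A gray
  L gray
    I gray
      E gray
        J gray
        J black
      E black
      I→J: J black — skip
    I black
  L black
  H gray
    D gray
      C gray
      C black
      D→J: J black — skip
      G gray
        G→A: A is gray → back edge
Back edge closes the cycle A → H → D → G → A; its vertices are {A, D, G, H}.

A, D, G, H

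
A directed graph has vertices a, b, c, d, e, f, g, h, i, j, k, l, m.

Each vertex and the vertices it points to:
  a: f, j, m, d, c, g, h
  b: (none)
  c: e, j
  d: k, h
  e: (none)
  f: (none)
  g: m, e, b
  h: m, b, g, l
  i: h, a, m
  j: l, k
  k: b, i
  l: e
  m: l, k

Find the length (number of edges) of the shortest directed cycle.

3

For each vertex v, BFS finds the shortest path from v back to v.
The shortest such closed walk is k → i → m → k, length 3.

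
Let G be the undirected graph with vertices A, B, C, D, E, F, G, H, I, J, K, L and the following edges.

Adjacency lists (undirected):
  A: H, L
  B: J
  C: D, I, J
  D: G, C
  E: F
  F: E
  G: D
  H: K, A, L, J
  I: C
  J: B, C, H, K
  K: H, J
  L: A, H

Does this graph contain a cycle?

Yes

DFS, tracking each vertex's parent; an edge to a visited non-parent vertex closes a cycle.
Start from J:
visit J (parent –)
  visit B (parent J)
    B–J: parent, skip
  visit C (parent J)
    visit D (parent C)
      visit G (parent D)
        G–D: parent, skip
      D–C: parent, skip
    visit I (parent C)
      I–C: parent, skip
    C–J: parent, skip
  visit H (parent J)
    visit K (parent H)
      K–H: parent, skip
      K–J: J visited and ≠ parent → cycle
Cycle: J – H – K – J.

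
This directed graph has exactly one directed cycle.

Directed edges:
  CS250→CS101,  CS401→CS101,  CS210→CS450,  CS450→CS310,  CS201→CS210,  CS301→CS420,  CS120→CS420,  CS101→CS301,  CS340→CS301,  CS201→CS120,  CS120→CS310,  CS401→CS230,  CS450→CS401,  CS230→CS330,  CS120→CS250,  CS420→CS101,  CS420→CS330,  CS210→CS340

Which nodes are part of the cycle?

CS101, CS301, CS420

DFS with gray/black marking from CS301:
CS301 gray
  CS420 gray
    CS330 gray
    CS330 black
    CS101 gray
      CS101→CS301: CS301 is gray → back edge
Back edge closes the cycle CS301 → CS420 → CS101 → CS301; its vertices are {CS101, CS301, CS420}.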